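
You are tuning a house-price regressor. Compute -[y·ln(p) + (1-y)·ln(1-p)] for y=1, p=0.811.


BCE = -[y·ln(p) + (1-y)·ln(1-p)]
= -1·ln(0.811) - 0
= -ln(0.811) = 0.2095

0.2095


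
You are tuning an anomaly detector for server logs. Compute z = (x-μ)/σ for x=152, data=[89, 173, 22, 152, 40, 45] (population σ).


μ = 86.8333, σ = 57.4787
z = (152 - 86.8333)/57.4787 = 1.1338

1.1338


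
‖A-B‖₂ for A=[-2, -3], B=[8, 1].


d = √((-2-8)² + (-3-1)²)
  = √(100 + 16)
  = √116 = 10.7703

10.7703


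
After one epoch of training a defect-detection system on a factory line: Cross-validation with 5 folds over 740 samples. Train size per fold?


Fold size = 740/5 = 148
Training per fold = 740 - 148 = 592

592


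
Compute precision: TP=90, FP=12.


Precision = TP/(TP+FP)
= 90/(90+12)
= 90/102 = 88.24%

88.24%


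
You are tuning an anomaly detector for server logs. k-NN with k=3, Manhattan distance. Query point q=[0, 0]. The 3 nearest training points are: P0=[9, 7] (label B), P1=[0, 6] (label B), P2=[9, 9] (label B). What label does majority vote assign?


d(q,P0) = 16  (label B)
d(q,P1) = 6  (label B)
d(q,P2) = 18  (label B)
Votes: A=0, B=3
Majority → B

B


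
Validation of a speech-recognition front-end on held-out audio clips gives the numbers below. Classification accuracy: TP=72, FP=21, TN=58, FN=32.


Accuracy = (TP+TN)/(TP+TN+FP+FN)
= (72+58)/(183)
= 130/183 = 71.04%

71.04%


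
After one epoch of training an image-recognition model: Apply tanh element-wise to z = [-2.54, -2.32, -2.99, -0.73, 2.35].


tanh(-2.54) = -0.9876
tanh(-2.32) = -0.9809
tanh(-2.99) = -0.995
tanh(-0.73) = -0.6231
tanh(2.35) = 0.982
result = [-0.9876, -0.9809, -0.995, -0.6231, 0.982]

[-0.9876, -0.9809, -0.995, -0.6231, 0.982]


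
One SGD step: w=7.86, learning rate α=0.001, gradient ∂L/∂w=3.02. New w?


w_new = w - α·∇
= 7.86 - 0.001·3.02
= 7.86 - 0.00302
= 7.85698

7.85698


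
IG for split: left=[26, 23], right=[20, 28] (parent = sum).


Parent = [46, 51], H_parent = 0.9981
H_left = 0.9973 (n=49), H_right = 0.9799 (n=48)
H_children = (49/97)·0.9973 + (48/97)·0.9799 = 0.9887
IG = 0.9981 - 0.9887 = 0.0094

0.0094


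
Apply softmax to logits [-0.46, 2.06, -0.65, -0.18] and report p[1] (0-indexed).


Exponentials: e^-0.46=0.6313, e^2.06=7.846, e^-0.65=0.522, e^-0.18=0.8353
Sum = 9.8346
Softmax = [0.0642, 0.7978, 0.0531, 0.0849]
p[1] = 7.846/9.8346 = 0.7978

0.7978


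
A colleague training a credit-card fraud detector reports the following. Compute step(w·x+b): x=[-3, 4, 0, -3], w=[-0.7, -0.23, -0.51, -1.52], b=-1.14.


z = (-3)·(-0.7) + (4)·(-0.23) + (0)·(-0.51) + (-3)·(-1.52) - 1.14
  = 4.6
step(z) = 1 (z≥0)

1


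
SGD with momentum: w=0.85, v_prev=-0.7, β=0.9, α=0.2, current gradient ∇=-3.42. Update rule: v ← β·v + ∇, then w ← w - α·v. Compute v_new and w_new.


v_new = 0.9·-0.7 - 3.42 = -0.63 - 3.42 = -4.05
w_new = 0.85 - 0.2·-4.05 = 0.85 + 0.81 = 1.66

v_new=-4.05, w_new=1.66


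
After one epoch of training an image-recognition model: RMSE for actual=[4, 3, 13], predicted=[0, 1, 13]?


MSE = 20/3 = 6.6667
RMSE = √(20/3) = 2.582

2.582


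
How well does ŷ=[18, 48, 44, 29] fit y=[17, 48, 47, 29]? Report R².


ȳ = 35.25
SS_res = Σ(y-ŷ)² = 10
SS_tot = Σ(y-ȳ)² = 672.75
R² = 1 - SS_res/SS_tot = 1 - 0.0149 = 0.9851

0.9851


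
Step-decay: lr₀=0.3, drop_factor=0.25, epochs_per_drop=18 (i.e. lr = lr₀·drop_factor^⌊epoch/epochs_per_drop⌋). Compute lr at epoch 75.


n_drops = ⌊75/18⌋ = 4
lr = 0.3·0.25^4 = 0.3·0.00390625 = 0.001171875

0.001171875


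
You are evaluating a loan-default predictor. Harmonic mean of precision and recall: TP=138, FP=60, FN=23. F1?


Precision = 138/198 = 0.697
Recall = 138/161 = 0.8571
F1 = 2·P·R/(P+R) = 2·TP/(2·TP+FP+FN) = 276/(276+60+23) = 276/359 = 0.7688

0.7688


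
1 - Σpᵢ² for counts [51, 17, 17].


Probabilities: [51/85, 17/85, 17/85] ≈ [0.6, 0.2, 0.2]
Σpᵢ² = (2601 + 289 + 289)/85² = 3179/7225
Gini = 1 - Σpᵢ² = 1 - 3179/7225 = 0.56

0.56


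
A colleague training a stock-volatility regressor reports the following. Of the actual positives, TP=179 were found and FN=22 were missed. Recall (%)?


Recall = TP/(TP+FN)
= 179/(179+22)
= 179/201 = 89.05%

89.05%


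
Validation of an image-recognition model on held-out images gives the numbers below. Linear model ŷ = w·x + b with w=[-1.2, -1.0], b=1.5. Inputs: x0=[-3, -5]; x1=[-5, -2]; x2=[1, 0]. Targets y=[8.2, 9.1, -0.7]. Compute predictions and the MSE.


ŷ0 = (-1.2)·(-3) + (-1.0)·(-5) + 1.5 = 10.1
ŷ1 = (-1.2)·(-5) + (-1.0)·(-2) + 1.5 = 9.5
ŷ2 = (-1.2)·(1) + (-1.0)·(0) + 1.5 = 0.3
errors² = [3.61, 0.16, 1.0]
MSE = 4.7700/3 = 1.59

1.59


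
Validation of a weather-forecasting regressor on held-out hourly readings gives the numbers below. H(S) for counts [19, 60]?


Probabilities: [19/79, 60/79] ≈ [0.2405, 0.7595]
H = -((19/79)·log₂(19/79) + (60/79)·log₂(60/79))
  = 0.7959 bits

0.7959 bits


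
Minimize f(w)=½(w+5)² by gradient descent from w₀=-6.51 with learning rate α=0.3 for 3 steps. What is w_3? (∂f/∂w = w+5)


step 1: grad = -6.51+5 = -1.51; w = -6.51 - 0.3·(-1.51) = -6.057
step 2: grad = -6.057+5 = -1.057; w = -6.057 - 0.3·(-1.057) = -5.7399
step 3: grad = -5.7399+5 = -0.7399; w = -5.7399 - 0.3·(-0.7399) = -5.51793

-5.51793


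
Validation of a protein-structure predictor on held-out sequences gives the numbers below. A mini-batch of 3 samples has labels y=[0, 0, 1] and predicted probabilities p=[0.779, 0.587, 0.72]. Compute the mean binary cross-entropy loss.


L[0] = -ln(1-0.779) = -ln(0.221) = 1.5096
L[1] = -ln(1-0.587) = -ln(0.413) = 0.8843
L[2] = -ln(0.72) = 0.3285
mean = (1.5096 + 0.8843 + 0.3285)/3 = 0.9075

0.9075


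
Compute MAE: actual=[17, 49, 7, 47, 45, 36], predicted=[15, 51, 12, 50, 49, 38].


Absolute errors: |17-15|=2, |49-51|=2, |7-12|=5, |47-50|=3, |45-49|=4, |36-38|=2
Sum = 18
MAE = 18/6 = 3

3


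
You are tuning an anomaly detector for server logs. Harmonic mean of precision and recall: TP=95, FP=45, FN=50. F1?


Precision = 95/140 = 0.6786
Recall = 95/145 = 0.6552
F1 = 2·P·R/(P+R) = 2·TP/(2·TP+FP+FN) = 190/(190+45+50) = 190/285 = 0.6667

0.6667


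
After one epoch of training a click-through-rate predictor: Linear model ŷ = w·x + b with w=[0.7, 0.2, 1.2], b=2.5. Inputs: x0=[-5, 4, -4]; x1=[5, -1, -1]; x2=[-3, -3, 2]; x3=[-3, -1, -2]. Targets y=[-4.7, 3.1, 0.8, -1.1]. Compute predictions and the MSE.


ŷ0 = (0.7)·(-5) + (0.2)·(4) + (1.2)·(-4) + 2.5 = -5.0
ŷ1 = (0.7)·(5) + (0.2)·(-1) + (1.2)·(-1) + 2.5 = 4.6
ŷ2 = (0.7)·(-3) + (0.2)·(-3) + (1.2)·(2) + 2.5 = 2.2
ŷ3 = (0.7)·(-3) + (0.2)·(-1) + (1.2)·(-2) + 2.5 = -2.2
errors² = [0.09, 2.25, 1.96, 1.21]
MSE = 5.5100/4 = 1.3775

1.3775


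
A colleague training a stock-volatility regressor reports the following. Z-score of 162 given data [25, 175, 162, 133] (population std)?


μ = 123.75, σ = 59.0058
z = (162 - 123.75)/59.0058 = 0.6482

0.6482


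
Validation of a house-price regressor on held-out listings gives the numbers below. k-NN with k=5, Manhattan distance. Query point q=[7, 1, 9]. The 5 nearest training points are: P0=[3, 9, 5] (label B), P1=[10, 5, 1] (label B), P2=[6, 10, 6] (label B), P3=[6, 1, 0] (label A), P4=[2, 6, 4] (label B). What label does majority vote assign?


d(q,P0) = 16  (label B)
d(q,P1) = 15  (label B)
d(q,P2) = 13  (label B)
d(q,P3) = 10  (label A)
d(q,P4) = 15  (label B)
Votes: A=1, B=4
Majority → B

B


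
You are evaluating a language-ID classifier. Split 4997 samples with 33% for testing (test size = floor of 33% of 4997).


Test = ⌊4997·33/100⌋ = 1649
Train = 4997 - 1649 = 3348

Train: 3348, Test: 1649


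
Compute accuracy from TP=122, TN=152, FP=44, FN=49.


Accuracy = (TP+TN)/(TP+TN+FP+FN)
= (122+152)/(367)
= 274/367 = 74.66%

74.66%


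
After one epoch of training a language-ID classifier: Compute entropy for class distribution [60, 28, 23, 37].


Probabilities: [60/148, 28/148, 23/148, 37/148] ≈ [0.4054, 0.1892, 0.1554, 0.25]
H = -((60/148)·log₂(60/148) + (28/148)·log₂(28/148) + (23/148)·log₂(23/148) + (37/148)·log₂(37/148))
  = 1.8999 bits

1.8999 bits


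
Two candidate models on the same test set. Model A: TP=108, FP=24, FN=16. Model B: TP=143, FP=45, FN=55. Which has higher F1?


Model A: P=108/132=0.8182, R=108/124=0.871, F1=2PR/(P+R)=2TP/(2TP+FP+FN)=216/256=0.8438
Model B: P=143/188=0.7606, R=143/198=0.7222, F1=2PR/(P+R)=2TP/(2TP+FP+FN)=286/386=0.7409
0.8438 > 0.7409 → Model A

Model A


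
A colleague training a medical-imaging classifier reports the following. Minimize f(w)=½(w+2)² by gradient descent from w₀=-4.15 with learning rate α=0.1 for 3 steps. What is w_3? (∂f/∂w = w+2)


step 1: grad = -4.15+2 = -2.15; w = -4.15 - 0.1·(-2.15) = -3.935
step 2: grad = -3.935+2 = -1.935; w = -3.935 - 0.1·(-1.935) = -3.7415
step 3: grad = -3.7415+2 = -1.7415; w = -3.7415 - 0.1·(-1.7415) = -3.56735

-3.56735


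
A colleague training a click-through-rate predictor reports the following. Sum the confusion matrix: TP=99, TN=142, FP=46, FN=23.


Total = TP + TN + FP + FN
= 99 + 142 + 46 + 23
= 310
(Predicted positive: 145, predicted negative: 165)

310


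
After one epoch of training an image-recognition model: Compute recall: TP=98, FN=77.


Recall = TP/(TP+FN)
= 98/(98+77)
= 98/175 = 56.0%

56.0%


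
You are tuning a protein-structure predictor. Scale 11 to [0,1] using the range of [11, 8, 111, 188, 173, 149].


min=8, max=188
(11-8)/(188-8) = 3/180 = 0.0167

0.0167


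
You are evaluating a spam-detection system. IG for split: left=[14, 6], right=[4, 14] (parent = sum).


Parent = [18, 20], H_parent = 0.998
H_left = 0.8813 (n=20), H_right = 0.7642 (n=18)
H_children = (20/38)·0.8813 + (18/38)·0.7642 = 0.8258
IG = 0.998 - 0.8258 = 0.1722

0.1722


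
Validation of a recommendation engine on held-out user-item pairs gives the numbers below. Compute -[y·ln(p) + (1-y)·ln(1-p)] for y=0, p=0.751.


BCE = -[y·ln(p) + (1-y)·ln(1-p)]
= -0 - 1·ln(1-0.751)
= -ln(0.249) = 1.3903

1.3903


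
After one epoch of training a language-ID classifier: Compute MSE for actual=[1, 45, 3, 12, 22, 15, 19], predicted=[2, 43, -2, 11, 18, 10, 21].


Squared errors: (1-2)²=1, (45-43)²=4, (3+ 2)²=25, (12-11)²=1, (22-18)²=16, (15-10)²=25, (19-21)²=4
Sum = 76
MSE = 76/7 = 76/7

76/7


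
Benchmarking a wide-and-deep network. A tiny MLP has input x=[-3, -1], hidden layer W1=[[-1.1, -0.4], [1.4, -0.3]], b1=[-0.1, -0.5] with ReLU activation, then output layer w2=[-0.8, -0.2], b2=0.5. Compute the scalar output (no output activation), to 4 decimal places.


z1[0] = (-1.1)·(-3) + (-0.4)·(-1) - 0.1 = 3.6
z1[1] = (1.4)·(-3) + (-0.3)·(-1) - 0.5 = -4.4
h = ReLU(z1) = [3.6, 0.0]
output = (-0.8)·(3.6) + (-0.2)·(0.0) + 0.5 = -2.38

-2.38


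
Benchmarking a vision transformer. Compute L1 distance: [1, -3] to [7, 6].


d = |1-7| + |-3-6|
  = 6 + 9
  = 15

15


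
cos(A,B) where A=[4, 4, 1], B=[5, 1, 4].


A·B = 4·5 + 4·1 + 1·4 = 28
‖A‖ = √33 = 5.7446, ‖B‖ = √42 = 6.4807
cos = 28/(√33·√42) = 28/√1386 = 0.7521

0.7521


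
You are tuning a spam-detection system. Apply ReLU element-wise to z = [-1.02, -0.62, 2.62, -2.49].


ReLU(-1.02) = max(0, -1.02) = 0.0
ReLU(-0.62) = max(0, -0.62) = 0.0
ReLU(2.62) = max(0, 2.62) = 2.62
ReLU(-2.49) = max(0, -2.49) = 0.0
result = [0.0, 0.0, 2.62, 0.0]

[0.0, 0.0, 2.62, 0.0]


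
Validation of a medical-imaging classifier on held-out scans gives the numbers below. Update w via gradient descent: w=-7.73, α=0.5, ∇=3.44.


w_new = w - α·∇
= -7.73 - 0.5·3.44
= -7.73 - 1.72
= -9.45

-9.45


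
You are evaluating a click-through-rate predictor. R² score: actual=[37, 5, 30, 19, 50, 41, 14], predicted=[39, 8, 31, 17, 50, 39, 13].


ȳ = 28
SS_res = Σ(y-ŷ)² = 23
SS_tot = Σ(y-ȳ)² = 1544
R² = 1 - SS_res/SS_tot = 1 - 0.0149 = 0.9851

0.9851


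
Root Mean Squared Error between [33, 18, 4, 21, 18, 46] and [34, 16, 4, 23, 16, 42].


MSE = 29/6 = 4.8333
RMSE = √(29/6) = 2.1985

2.1985


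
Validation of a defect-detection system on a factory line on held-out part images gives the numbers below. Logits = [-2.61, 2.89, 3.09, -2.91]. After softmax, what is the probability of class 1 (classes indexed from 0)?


Exponentials: e^-2.61=0.0735, e^2.89=17.9933, e^3.09=21.9771, e^-2.91=0.0545
Sum = 40.0984
Softmax = [0.0018, 0.4487, 0.5481, 0.0014]
p[1] = 17.9933/40.0984 = 0.4487

0.4487


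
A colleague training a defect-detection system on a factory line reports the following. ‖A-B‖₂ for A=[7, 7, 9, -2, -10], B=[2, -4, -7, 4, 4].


d = √((7-2)² + (7+ 4)² + (9+ 7)² + (-2-4)² + (-10-4)²)
  = √(25 + 121 + 256 + 36 + 196)
  = √634 = 25.1794

25.1794


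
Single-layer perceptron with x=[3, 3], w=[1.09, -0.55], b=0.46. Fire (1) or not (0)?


z = (3)·(1.09) + (3)·(-0.55) + 0.46
  = 2.08
step(z) = 1 (z≥0)

1


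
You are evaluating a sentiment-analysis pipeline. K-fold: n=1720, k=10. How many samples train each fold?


Fold size = 1720/10 = 172
Training per fold = 1720 - 172 = 1548

1548


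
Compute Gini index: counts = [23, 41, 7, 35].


Probabilities: [23/106, 41/106, 7/106, 35/106] ≈ [0.217, 0.3868, 0.066, 0.3302]
Σpᵢ² = (529 + 1681 + 49 + 1225)/106² = 3484/11236
Gini = 1 - Σpᵢ² = 1 - 3484/11236 = 0.6899

0.6899


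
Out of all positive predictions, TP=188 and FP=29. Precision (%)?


Precision = TP/(TP+FP)
= 188/(188+29)
= 188/217 = 86.64%

86.64%


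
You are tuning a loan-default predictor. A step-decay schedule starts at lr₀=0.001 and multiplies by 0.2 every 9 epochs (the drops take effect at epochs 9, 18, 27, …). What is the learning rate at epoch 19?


n_drops = ⌊19/9⌋ = 2
lr = 0.001·0.2^2 = 0.001·0.04 = 0.00004

0.00004


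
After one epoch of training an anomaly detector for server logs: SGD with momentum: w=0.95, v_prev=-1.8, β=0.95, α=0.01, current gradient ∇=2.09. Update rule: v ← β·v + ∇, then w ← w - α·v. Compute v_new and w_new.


v_new = 0.95·-1.8 + 2.09 = -1.71 + 2.09 = 0.38
w_new = 0.95 - 0.01·0.38 = 0.95 - 0.0038 = 0.9462

v_new=0.38, w_new=0.9462


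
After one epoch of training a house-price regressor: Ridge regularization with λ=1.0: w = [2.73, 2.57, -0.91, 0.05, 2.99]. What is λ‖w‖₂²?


‖w‖₂² = (2.73)² + (2.57)² + (-0.91)² + (0.05)² + (2.99)²
     = 7.4529 + 6.6049 + 0.8281 + 0.0025 + 8.9401
     = 23.8285
λ·‖w‖₂² = 1.0·23.8285 = 23.8285

23.8285


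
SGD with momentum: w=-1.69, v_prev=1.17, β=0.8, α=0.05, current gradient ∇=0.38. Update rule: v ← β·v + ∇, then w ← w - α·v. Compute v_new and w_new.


v_new = 0.8·1.17 + 0.38 = 0.936 + 0.38 = 1.316
w_new = -1.69 - 0.05·1.316 = -1.69 - 0.0658 = -1.7558

v_new=1.316, w_new=-1.7558


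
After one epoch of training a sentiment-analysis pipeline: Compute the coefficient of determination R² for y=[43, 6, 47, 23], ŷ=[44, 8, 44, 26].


ȳ = 29.75
SS_res = Σ(y-ŷ)² = 23
SS_tot = Σ(y-ȳ)² = 1082.75
R² = 1 - SS_res/SS_tot = 1 - 0.0212 = 0.9788

0.9788


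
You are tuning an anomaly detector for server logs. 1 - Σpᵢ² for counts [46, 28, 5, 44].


Probabilities: [46/123, 28/123, 5/123, 44/123] ≈ [0.374, 0.2276, 0.0407, 0.3577]
Σpᵢ² = (2116 + 784 + 25 + 1936)/123² = 4861/15129
Gini = 1 - Σpᵢ² = 1 - 4861/15129 = 0.6787

0.6787


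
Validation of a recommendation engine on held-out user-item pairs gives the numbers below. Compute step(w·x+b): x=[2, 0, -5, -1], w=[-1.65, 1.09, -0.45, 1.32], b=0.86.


z = (2)·(-1.65) + (0)·(1.09) + (-5)·(-0.45) + (-1)·(1.32) + 0.86
  = -1.51
step(z) = 0 (z<0)

0


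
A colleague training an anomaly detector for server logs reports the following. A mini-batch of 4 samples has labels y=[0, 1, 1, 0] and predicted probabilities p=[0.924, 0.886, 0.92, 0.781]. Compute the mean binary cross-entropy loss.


L[0] = -ln(1-0.924) = -ln(0.076) = 2.577
L[1] = -ln(0.886) = 0.121
L[2] = -ln(0.92) = 0.0834
L[3] = -ln(1-0.781) = -ln(0.219) = 1.5187
mean = (2.577 + 0.121 + 0.0834 + 1.5187)/4 = 1.075

1.075


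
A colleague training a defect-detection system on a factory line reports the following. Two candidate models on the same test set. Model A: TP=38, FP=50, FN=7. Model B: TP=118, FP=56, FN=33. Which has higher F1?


Model A: P=38/88=0.4318, R=38/45=0.8444, F1=2PR/(P+R)=2TP/(2TP+FP+FN)=76/133=0.5714
Model B: P=118/174=0.6782, R=118/151=0.7815, F1=2PR/(P+R)=2TP/(2TP+FP+FN)=236/325=0.7262
0.5714 < 0.7262 → Model B

Model B


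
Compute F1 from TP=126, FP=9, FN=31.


Precision = 126/135 = 0.9333
Recall = 126/157 = 0.8025
F1 = 2·P·R/(P+R) = 2·TP/(2·TP+FP+FN) = 252/(252+9+31) = 252/292 = 0.863

0.863


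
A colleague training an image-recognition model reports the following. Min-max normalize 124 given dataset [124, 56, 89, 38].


min=38, max=124
(124-38)/(124-38) = 86/86 = 1.0

1.0


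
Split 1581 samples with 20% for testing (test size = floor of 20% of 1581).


Test = ⌊1581·20/100⌋ = 316
Train = 1581 - 316 = 1265

Train: 1265, Test: 316


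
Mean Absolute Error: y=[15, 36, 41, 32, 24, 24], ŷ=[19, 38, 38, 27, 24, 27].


Absolute errors: |15-19|=4, |36-38|=2, |41-38|=3, |32-27|=5, |24-24|=0, |24-27|=3
Sum = 17
MAE = 17/6 = 17/6

17/6


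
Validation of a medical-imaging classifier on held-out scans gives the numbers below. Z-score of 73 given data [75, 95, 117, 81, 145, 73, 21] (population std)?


μ = 86.7143, σ = 35.975
z = (73 - 86.7143)/35.975 = -0.3812

-0.3812


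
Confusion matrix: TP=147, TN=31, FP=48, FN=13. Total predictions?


Total = TP + TN + FP + FN
= 147 + 31 + 48 + 13
= 239
(Predicted positive: 195, predicted negative: 44)

239


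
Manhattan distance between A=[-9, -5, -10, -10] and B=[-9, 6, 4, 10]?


d = |-9+ 9| + |-5-6| + |-10-4| + |-10-10|
  = 0 + 11 + 14 + 20
  = 45

45


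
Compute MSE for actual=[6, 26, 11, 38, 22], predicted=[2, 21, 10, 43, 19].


Squared errors: (6-2)²=16, (26-21)²=25, (11-10)²=1, (38-43)²=25, (22-19)²=9
Sum = 76
MSE = 76/5 = 76/5

76/5


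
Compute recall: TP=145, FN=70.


Recall = TP/(TP+FN)
= 145/(145+70)
= 145/215 = 67.44%

67.44%


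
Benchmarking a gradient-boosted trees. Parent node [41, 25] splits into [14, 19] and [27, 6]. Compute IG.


Parent = [41, 25], H_parent = 0.9572
H_left = 0.9834 (n=33), H_right = 0.684 (n=33)
H_children = (33/66)·0.9834 + (33/66)·0.684 = 0.8337
IG = 0.9572 - 0.8337 = 0.1235

0.1235


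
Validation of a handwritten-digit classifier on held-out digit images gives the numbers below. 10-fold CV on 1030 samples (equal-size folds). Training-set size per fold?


Fold size = 1030/10 = 103
Training per fold = 1030 - 103 = 927

927


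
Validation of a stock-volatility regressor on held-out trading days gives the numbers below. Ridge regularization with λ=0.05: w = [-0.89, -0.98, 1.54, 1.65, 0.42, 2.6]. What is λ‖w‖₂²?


‖w‖₂² = (-0.89)² + (-0.98)² + (1.54)² + (1.65)² + (0.42)² + (2.6)²
     = 0.7921 + 0.9604 + 2.3716 + 2.7225 + 0.1764 + 6.76
     = 13.783
λ·‖w‖₂² = 0.05·13.783 = 0.68915

0.68915


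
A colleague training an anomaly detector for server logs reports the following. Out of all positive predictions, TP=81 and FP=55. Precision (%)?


Precision = TP/(TP+FP)
= 81/(81+55)
= 81/136 = 59.56%

59.56%


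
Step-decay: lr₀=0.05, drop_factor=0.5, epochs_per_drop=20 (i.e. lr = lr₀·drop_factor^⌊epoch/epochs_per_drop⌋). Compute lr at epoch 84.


n_drops = ⌊84/20⌋ = 4
lr = 0.05·0.5^4 = 0.05·0.0625 = 0.003125

0.003125


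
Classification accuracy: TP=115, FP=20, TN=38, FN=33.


Accuracy = (TP+TN)/(TP+TN+FP+FN)
= (115+38)/(206)
= 153/206 = 74.27%

74.27%


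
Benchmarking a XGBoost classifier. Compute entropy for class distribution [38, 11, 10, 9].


Probabilities: [38/68, 11/68, 10/68, 9/68] ≈ [0.5588, 0.1618, 0.1471, 0.1324]
H = -((38/68)·log₂(38/68) + (11/68)·log₂(11/68) + (10/68)·log₂(10/68) + (9/68)·log₂(9/68))
  = 1.6871 bits

1.6871 bits


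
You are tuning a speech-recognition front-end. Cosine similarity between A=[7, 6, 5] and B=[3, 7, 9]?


A·B = 7·3 + 6·7 + 5·9 = 108
‖A‖ = √110 = 10.4881, ‖B‖ = √139 = 11.7898
cos = 108/(√110·√139) = 108/√15290 = 0.8734

0.8734


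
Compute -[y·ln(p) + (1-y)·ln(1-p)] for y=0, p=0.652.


BCE = -[y·ln(p) + (1-y)·ln(1-p)]
= -0 - 1·ln(1-0.652)
= -ln(0.348) = 1.0556

1.0556


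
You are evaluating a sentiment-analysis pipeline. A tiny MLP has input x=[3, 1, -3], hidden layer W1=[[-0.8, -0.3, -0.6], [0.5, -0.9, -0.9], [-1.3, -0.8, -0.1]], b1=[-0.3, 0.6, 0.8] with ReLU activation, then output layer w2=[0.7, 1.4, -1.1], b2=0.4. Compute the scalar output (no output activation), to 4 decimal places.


z1[0] = (-0.8)·(3) + (-0.3)·(1) + (-0.6)·(-3) - 0.3 = -1.2
z1[1] = (0.5)·(3) + (-0.9)·(1) + (-0.9)·(-3) + 0.6 = 3.9
z1[2] = (-1.3)·(3) + (-0.8)·(1) + (-0.1)·(-3) + 0.8 = -3.6
h = ReLU(z1) = [0.0, 3.9, 0.0]
output = (0.7)·(0.0) + (1.4)·(3.9) + (-1.1)·(0.0) + 0.4 = 5.86

5.86


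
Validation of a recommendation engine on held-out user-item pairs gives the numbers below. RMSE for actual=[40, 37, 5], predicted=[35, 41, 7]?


MSE = 45/3 = 15
RMSE = √(45/3) = 3.873

3.873


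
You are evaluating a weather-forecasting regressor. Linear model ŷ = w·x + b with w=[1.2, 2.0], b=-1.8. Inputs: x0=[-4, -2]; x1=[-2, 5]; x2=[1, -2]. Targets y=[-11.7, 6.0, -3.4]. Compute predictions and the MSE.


ŷ0 = (1.2)·(-4) + (2.0)·(-2) - 1.8 = -10.6
ŷ1 = (1.2)·(-2) + (2.0)·(5) - 1.8 = 5.8
ŷ2 = (1.2)·(1) + (2.0)·(-2) - 1.8 = -4.6
errors² = [1.21, 0.04, 1.44]
MSE = 2.6900/3 = 0.8967

0.8967


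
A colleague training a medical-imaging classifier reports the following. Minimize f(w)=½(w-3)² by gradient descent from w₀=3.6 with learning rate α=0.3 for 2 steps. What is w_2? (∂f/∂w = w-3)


step 1: grad = 3.6-3 = 0.6; w = 3.6 - 0.3·(0.6) = 3.42
step 2: grad = 3.42-3 = 0.42; w = 3.42 - 0.3·(0.42) = 3.294

3.294


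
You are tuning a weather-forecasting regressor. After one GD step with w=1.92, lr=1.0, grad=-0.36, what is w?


w_new = w - α·∇
= 1.92 - 1.0·-0.36
= 1.92 + 0.36
= 2.28

2.28


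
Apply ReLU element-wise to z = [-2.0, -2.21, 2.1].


ReLU(-2.0) = max(0, -2.0) = 0.0
ReLU(-2.21) = max(0, -2.21) = 0.0
ReLU(2.1) = max(0, 2.1) = 2.1
result = [0.0, 0.0, 2.1]

[0.0, 0.0, 2.1]


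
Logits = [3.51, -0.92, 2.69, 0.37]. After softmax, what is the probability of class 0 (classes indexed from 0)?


Exponentials: e^3.51=33.4483, e^-0.92=0.3985, e^2.69=14.7317, e^0.37=1.4477
Sum = 50.0262
Softmax = [0.6686, 0.008, 0.2945, 0.0289]
p[0] = 33.4483/50.0262 = 0.6686

0.6686


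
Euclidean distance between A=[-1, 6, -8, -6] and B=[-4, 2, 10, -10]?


d = √((-1+ 4)² + (6-2)² + (-8-10)² + (-6+ 10)²)
  = √(9 + 16 + 324 + 16)
  = √365 = 19.105

19.105


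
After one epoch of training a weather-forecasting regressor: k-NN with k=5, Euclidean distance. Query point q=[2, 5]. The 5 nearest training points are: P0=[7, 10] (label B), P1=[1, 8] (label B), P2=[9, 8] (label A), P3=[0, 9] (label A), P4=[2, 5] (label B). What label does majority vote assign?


d(q,P0) = 7.0711  (label B)
d(q,P1) = 3.1623  (label B)
d(q,P2) = 7.6158  (label A)
d(q,P3) = 4.4721  (label A)
d(q,P4) = 0.0  (label B)
Votes: A=2, B=3
Majority → B

B


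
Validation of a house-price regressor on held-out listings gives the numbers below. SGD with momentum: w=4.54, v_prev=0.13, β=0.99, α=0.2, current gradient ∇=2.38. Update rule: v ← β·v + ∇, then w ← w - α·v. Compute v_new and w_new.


v_new = 0.99·0.13 + 2.38 = 0.1287 + 2.38 = 2.5087
w_new = 4.54 - 0.2·2.5087 = 4.54 - 0.50174 = 4.03826

v_new=2.5087, w_new=4.03826


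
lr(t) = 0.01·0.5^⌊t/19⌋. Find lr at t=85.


n_drops = ⌊85/19⌋ = 4
lr = 0.01·0.5^4 = 0.01·0.0625 = 0.000625

0.000625


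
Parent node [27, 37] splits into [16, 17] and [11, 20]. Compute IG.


Parent = [27, 37], H_parent = 0.9823
H_left = 0.9993 (n=33), H_right = 0.9383 (n=31)
H_children = (33/64)·0.9993 + (31/64)·0.9383 = 0.9698
IG = 0.9823 - 0.9698 = 0.0125

0.0125


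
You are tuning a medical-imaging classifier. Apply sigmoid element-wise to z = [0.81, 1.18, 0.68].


σ(0.81) = 1/(1+e^-0.81) = 0.6921
σ(1.18) = 1/(1+e^-1.18) = 0.7649
σ(0.68) = 1/(1+e^-0.68) = 0.6637
result = [0.6921, 0.7649, 0.6637]

[0.6921, 0.7649, 0.6637]


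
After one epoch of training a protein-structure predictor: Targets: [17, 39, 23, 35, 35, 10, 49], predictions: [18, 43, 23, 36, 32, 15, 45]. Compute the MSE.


Squared errors: (17-18)²=1, (39-43)²=16, (23-23)²=0, (35-36)²=1, (35-32)²=9, (10-15)²=25, (49-45)²=16
Sum = 68
MSE = 68/7 = 68/7

68/7


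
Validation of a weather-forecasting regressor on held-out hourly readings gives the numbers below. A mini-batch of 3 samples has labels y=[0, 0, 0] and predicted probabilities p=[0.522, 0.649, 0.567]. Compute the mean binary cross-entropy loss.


L[0] = -ln(1-0.522) = -ln(0.478) = 0.7381
L[1] = -ln(1-0.649) = -ln(0.351) = 1.047
L[2] = -ln(1-0.567) = -ln(0.433) = 0.837
mean = (0.7381 + 1.047 + 0.837)/3 = 0.874

0.874


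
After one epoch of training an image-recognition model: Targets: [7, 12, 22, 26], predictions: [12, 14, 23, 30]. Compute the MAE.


Absolute errors: |7-12|=5, |12-14|=2, |22-23|=1, |26-30|=4
Sum = 12
MAE = 12/4 = 3

3


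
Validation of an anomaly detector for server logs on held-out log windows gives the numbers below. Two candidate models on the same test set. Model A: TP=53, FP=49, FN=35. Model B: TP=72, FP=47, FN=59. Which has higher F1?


Model A: P=53/102=0.5196, R=53/88=0.6023, F1=2PR/(P+R)=2TP/(2TP+FP+FN)=106/190=0.5579
Model B: P=72/119=0.605, R=72/131=0.5496, F1=2PR/(P+R)=2TP/(2TP+FP+FN)=144/250=0.576
0.5579 < 0.576 → Model B

Model B


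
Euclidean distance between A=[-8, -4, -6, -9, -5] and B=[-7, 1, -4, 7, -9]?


d = √((-8+ 7)² + (-4-1)² + (-6+ 4)² + (-9-7)² + (-5+ 9)²)
  = √(1 + 25 + 4 + 256 + 16)
  = √302 = 17.3781

17.3781


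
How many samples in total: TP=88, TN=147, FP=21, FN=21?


Total = TP + TN + FP + FN
= 88 + 147 + 21 + 21
= 277
(Predicted positive: 109, predicted negative: 168)

277


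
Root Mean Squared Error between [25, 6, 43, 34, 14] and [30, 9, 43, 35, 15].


MSE = 36/5 = 7.2
RMSE = √(36/5) = 2.6833

2.6833


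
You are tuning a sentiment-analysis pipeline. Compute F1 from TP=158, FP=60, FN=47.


Precision = 158/218 = 0.7248
Recall = 158/205 = 0.7707
F1 = 2·P·R/(P+R) = 2·TP/(2·TP+FP+FN) = 316/(316+60+47) = 316/423 = 0.747

0.747


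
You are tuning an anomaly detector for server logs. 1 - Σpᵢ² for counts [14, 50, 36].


Probabilities: [14/100, 50/100, 36/100] ≈ [0.14, 0.5, 0.36]
Σpᵢ² = (196 + 2500 + 1296)/100² = 3992/10000
Gini = 1 - Σpᵢ² = 1 - 3992/10000 = 0.6008

0.6008


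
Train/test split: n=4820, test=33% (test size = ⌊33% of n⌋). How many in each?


Test = ⌊4820·33/100⌋ = 1590
Train = 4820 - 1590 = 3230

Train: 3230, Test: 1590


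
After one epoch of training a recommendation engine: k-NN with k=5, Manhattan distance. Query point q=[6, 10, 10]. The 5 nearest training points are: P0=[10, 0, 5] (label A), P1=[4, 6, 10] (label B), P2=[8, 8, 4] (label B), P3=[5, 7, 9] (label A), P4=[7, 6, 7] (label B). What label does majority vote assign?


d(q,P0) = 19  (label A)
d(q,P1) = 6  (label B)
d(q,P2) = 10  (label B)
d(q,P3) = 5  (label A)
d(q,P4) = 8  (label B)
Votes: A=2, B=3
Majority → B

B


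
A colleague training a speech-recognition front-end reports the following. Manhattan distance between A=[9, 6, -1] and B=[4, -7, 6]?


d = |9-4| + |6+ 7| + |-1-6|
  = 5 + 13 + 7
  = 25

25


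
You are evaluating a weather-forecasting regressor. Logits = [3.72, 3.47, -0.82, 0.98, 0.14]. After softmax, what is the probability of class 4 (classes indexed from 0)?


Exponentials: e^3.72=41.2644, e^3.47=32.1367, e^-0.82=0.4404, e^0.98=2.6645, e^0.14=1.1503
Sum = 77.6563
Softmax = [0.5314, 0.4138, 0.0057, 0.0343, 0.0148]
p[4] = 1.1503/77.6563 = 0.0148

0.0148


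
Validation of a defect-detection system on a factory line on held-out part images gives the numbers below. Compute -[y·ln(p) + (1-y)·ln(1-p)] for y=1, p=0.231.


BCE = -[y·ln(p) + (1-y)·ln(1-p)]
= -1·ln(0.231) - 0
= -ln(0.231) = 1.4653

1.4653


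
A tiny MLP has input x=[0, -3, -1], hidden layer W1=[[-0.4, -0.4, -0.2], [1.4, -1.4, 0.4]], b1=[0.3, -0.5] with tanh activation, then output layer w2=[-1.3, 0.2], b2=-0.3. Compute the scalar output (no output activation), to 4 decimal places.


z1[0] = (-0.4)·(0) + (-0.4)·(-3) + (-0.2)·(-1) + 0.3 = 1.7
z1[1] = (1.4)·(0) + (-1.4)·(-3) + (0.4)·(-1) - 0.5 = 3.3
h = tanh(z1) = [0.9354, 0.9973]
output = (-1.3)·(0.9354) + (0.2)·(0.9973) - 0.3 = -1.3166

-1.3166


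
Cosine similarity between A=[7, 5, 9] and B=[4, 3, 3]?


A·B = 7·4 + 5·3 + 9·3 = 70
‖A‖ = √155 = 12.4499, ‖B‖ = √34 = 5.831
cos = 70/(√155·√34) = 70/√5270 = 0.9643

0.9643


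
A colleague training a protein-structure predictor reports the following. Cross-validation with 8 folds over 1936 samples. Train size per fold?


Fold size = 1936/8 = 242
Training per fold = 1936 - 242 = 1694

1694


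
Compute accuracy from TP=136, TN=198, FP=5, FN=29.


Accuracy = (TP+TN)/(TP+TN+FP+FN)
= (136+198)/(368)
= 334/368 = 90.76%

90.76%


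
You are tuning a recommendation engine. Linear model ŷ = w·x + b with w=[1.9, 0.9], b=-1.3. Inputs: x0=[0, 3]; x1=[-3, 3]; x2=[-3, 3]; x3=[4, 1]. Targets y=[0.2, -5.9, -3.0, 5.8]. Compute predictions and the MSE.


ŷ0 = (1.9)·(0) + (0.9)·(3) - 1.3 = 1.4
ŷ1 = (1.9)·(-3) + (0.9)·(3) - 1.3 = -4.3
ŷ2 = (1.9)·(-3) + (0.9)·(3) - 1.3 = -4.3
ŷ3 = (1.9)·(4) + (0.9)·(1) - 1.3 = 7.2
errors² = [1.44, 2.56, 1.69, 1.96]
MSE = 7.6500/4 = 1.9125

1.9125


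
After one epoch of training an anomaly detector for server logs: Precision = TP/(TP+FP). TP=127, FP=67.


Precision = TP/(TP+FP)
= 127/(127+67)
= 127/194 = 65.46%

65.46%


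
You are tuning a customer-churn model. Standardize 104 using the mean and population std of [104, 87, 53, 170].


μ = 103.5, σ = 42.5588
z = (104 - 103.5)/42.5588 = 0.0117

0.0117


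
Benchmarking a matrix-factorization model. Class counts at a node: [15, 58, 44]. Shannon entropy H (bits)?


Probabilities: [15/117, 58/117, 44/117] ≈ [0.1282, 0.4957, 0.3761]
H = -((15/117)·log₂(15/117) + (58/117)·log₂(58/117) + (44/117)·log₂(44/117))
  = 1.4124 bits

1.4124 bits


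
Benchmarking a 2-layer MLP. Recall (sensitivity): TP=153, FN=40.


Recall = TP/(TP+FN)
= 153/(153+40)
= 153/193 = 79.27%

79.27%


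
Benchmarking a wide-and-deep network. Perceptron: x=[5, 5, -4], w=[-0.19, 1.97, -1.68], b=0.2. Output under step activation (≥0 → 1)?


z = (5)·(-0.19) + (5)·(1.97) + (-4)·(-1.68) + 0.2
  = 15.82
step(z) = 1 (z≥0)

1


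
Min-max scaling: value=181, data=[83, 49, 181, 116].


min=49, max=181
(181-49)/(181-49) = 132/132 = 1.0

1.0


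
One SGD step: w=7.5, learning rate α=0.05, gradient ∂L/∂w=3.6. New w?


w_new = w - α·∇
= 7.5 - 0.05·3.6
= 7.5 - 0.18
= 7.32

7.32


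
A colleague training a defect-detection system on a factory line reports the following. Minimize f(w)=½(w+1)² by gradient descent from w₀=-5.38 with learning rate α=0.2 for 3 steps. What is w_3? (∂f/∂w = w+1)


step 1: grad = -5.38+1 = -4.38; w = -5.38 - 0.2·(-4.38) = -4.504
step 2: grad = -4.504+1 = -3.504; w = -4.504 - 0.2·(-3.504) = -3.8032
step 3: grad = -3.8032+1 = -2.8032; w = -3.8032 - 0.2·(-2.8032) = -3.24256

-3.24256


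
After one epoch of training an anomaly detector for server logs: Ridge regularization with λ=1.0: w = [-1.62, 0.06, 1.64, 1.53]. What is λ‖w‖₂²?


‖w‖₂² = (-1.62)² + (0.06)² + (1.64)² + (1.53)²
     = 2.6244 + 0.0036 + 2.6896 + 2.3409
     = 7.6585
λ·‖w‖₂² = 1.0·7.6585 = 7.6585

7.6585


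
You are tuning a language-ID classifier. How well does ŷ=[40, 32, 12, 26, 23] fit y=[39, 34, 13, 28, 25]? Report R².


ȳ = 27.8
SS_res = Σ(y-ŷ)² = 14
SS_tot = Σ(y-ȳ)² = 390.8
R² = 1 - SS_res/SS_tot = 1 - 0.0358 = 0.9642

0.9642


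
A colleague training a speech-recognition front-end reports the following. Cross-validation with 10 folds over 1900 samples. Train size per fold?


Fold size = 1900/10 = 190
Training per fold = 1900 - 190 = 1710

1710


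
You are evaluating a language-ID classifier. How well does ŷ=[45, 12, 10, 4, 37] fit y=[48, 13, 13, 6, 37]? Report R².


ȳ = 23.4
SS_res = Σ(y-ŷ)² = 23
SS_tot = Σ(y-ȳ)² = 1309.2
R² = 1 - SS_res/SS_tot = 1 - 0.0176 = 0.9824

0.9824


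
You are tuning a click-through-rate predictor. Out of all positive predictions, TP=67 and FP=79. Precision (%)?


Precision = TP/(TP+FP)
= 67/(67+79)
= 67/146 = 45.89%

45.89%


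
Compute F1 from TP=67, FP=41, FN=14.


Precision = 67/108 = 0.6204
Recall = 67/81 = 0.8272
F1 = 2·P·R/(P+R) = 2·TP/(2·TP+FP+FN) = 134/(134+41+14) = 134/189 = 0.709

0.709


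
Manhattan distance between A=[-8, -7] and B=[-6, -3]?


d = |-8+ 6| + |-7+ 3|
  = 2 + 4
  = 6

6


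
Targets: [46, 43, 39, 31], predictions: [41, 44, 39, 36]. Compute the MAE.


Absolute errors: |46-41|=5, |43-44|=1, |39-39|=0, |31-36|=5
Sum = 11
MAE = 11/4 = 11/4

11/4


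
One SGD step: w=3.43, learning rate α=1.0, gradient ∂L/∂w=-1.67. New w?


w_new = w - α·∇
= 3.43 - 1.0·-1.67
= 3.43 + 1.67
= 5.1

5.1


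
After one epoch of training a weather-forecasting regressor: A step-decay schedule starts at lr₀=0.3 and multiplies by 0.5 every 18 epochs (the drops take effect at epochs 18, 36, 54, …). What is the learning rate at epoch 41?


n_drops = ⌊41/18⌋ = 2
lr = 0.3·0.5^2 = 0.3·0.25 = 0.075

0.075


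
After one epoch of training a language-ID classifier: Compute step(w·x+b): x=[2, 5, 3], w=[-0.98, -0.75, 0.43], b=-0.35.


z = (2)·(-0.98) + (5)·(-0.75) + (3)·(0.43) - 0.35
  = -4.77
step(z) = 0 (z<0)

0


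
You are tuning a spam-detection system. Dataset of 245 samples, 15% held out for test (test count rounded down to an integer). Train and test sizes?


Test = ⌊245·15/100⌋ = 36
Train = 245 - 36 = 209

Train: 209, Test: 36


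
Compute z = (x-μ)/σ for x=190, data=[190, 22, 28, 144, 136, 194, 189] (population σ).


μ = 129, σ = 69.1479
z = (190 - 129)/69.1479 = 0.8822

0.8822


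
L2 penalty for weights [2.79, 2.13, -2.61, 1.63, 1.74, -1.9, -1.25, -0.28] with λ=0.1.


‖w‖₂² = (2.79)² + (2.13)² + (-2.61)² + (1.63)² + (1.74)² + (-1.9)² + (-1.25)² + (-0.28)²
     = 7.7841 + 4.5369 + 6.8121 + 2.6569 + 3.0276 + 3.61 + 1.5625 + 0.0784
     = 30.0685
λ·‖w‖₂² = 0.1·30.0685 = 3.00685

3.00685


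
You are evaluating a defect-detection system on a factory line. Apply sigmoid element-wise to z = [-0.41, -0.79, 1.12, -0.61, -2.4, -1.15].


σ(-0.41) = 1/(1+e^0.41) = 0.3989
σ(-0.79) = 1/(1+e^0.79) = 0.3122
σ(1.12) = 1/(1+e^-1.12) = 0.754
σ(-0.61) = 1/(1+e^0.61) = 0.3521
σ(-2.4) = 1/(1+e^2.4) = 0.0832
σ(-1.15) = 1/(1+e^1.15) = 0.2405
result = [0.3989, 0.3122, 0.754, 0.3521, 0.0832, 0.2405]

[0.3989, 0.3122, 0.754, 0.3521, 0.0832, 0.2405]


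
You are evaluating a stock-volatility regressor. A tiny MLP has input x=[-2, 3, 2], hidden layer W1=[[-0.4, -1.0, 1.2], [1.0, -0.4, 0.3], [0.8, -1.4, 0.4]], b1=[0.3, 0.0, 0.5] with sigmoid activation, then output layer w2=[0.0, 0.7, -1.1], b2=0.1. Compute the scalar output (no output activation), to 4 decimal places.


z1[0] = (-0.4)·(-2) + (-1.0)·(3) + (1.2)·(2) + 0.3 = 0.5
z1[1] = (1.0)·(-2) + (-0.4)·(3) + (0.3)·(2) + 0.0 = -2.6
z1[2] = (0.8)·(-2) + (-1.4)·(3) + (0.4)·(2) + 0.5 = -4.5
h = sigmoid(z1) = [0.6225, 0.0691, 0.011]
output = (0.0)·(0.6225) + (0.7)·(0.0691) + (-1.1)·(0.011) + 0.1 = 0.1363

0.1363


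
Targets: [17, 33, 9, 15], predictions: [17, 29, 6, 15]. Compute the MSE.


Squared errors: (17-17)²=0, (33-29)²=16, (9-6)²=9, (15-15)²=0
Sum = 25
MSE = 25/4 = 25/4

25/4


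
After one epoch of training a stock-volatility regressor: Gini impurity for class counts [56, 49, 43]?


Probabilities: [56/148, 49/148, 43/148] ≈ [0.3784, 0.3311, 0.2905]
Σpᵢ² = (3136 + 2401 + 1849)/148² = 7386/21904
Gini = 1 - Σpᵢ² = 1 - 7386/21904 = 0.6628

0.6628


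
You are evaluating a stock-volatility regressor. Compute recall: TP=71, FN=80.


Recall = TP/(TP+FN)
= 71/(71+80)
= 71/151 = 47.02%

47.02%


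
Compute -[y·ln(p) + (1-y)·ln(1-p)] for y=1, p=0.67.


BCE = -[y·ln(p) + (1-y)·ln(1-p)]
= -1·ln(0.67) - 0
= -ln(0.67) = 0.4005

0.4005


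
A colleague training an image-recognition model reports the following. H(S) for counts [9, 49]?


Probabilities: [9/58, 49/58] ≈ [0.1552, 0.8448]
H = -((9/58)·log₂(9/58) + (49/58)·log₂(49/58))
  = 0.6226 bits

0.6226 bits


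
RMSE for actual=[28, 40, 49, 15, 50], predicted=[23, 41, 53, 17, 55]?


MSE = 71/5 = 14.2
RMSE = √(71/5) = 3.7683

3.7683


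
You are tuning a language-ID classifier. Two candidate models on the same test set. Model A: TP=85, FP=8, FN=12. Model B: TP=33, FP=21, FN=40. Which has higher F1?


Model A: P=85/93=0.914, R=85/97=0.8763, F1=2PR/(P+R)=2TP/(2TP+FP+FN)=170/190=0.8947
Model B: P=33/54=0.6111, R=33/73=0.4521, F1=2PR/(P+R)=2TP/(2TP+FP+FN)=66/127=0.5197
0.8947 > 0.5197 → Model A

Model A


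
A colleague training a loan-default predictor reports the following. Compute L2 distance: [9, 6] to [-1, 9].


d = √((9+ 1)² + (6-9)²)
  = √(100 + 9)
  = √109 = 10.4403

10.4403


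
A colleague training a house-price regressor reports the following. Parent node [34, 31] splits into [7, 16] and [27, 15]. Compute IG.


Parent = [34, 31], H_parent = 0.9985
H_left = 0.8865 (n=23), H_right = 0.9403 (n=42)
H_children = (23/65)·0.8865 + (42/65)·0.9403 = 0.9213
IG = 0.9985 - 0.9213 = 0.0772

0.0772


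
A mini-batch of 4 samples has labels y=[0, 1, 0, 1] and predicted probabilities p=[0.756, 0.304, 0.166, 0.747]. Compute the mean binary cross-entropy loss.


L[0] = -ln(1-0.756) = -ln(0.244) = 1.4106
L[1] = -ln(0.304) = 1.1907
L[2] = -ln(1-0.166) = -ln(0.834) = 0.1815
L[3] = -ln(0.747) = 0.2917
mean = (1.4106 + 1.1907 + 0.1815 + 0.2917)/4 = 0.7686

0.7686


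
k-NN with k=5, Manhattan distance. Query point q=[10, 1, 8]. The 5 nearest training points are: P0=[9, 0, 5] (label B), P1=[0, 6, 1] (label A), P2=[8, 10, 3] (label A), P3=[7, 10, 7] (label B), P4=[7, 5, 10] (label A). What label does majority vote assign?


d(q,P0) = 5  (label B)
d(q,P1) = 22  (label A)
d(q,P2) = 16  (label A)
d(q,P3) = 13  (label B)
d(q,P4) = 9  (label A)
Votes: A=3, B=2
Majority → A

A


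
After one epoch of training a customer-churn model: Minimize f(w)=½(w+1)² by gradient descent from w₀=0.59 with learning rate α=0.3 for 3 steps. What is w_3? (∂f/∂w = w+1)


step 1: grad = 0.59+1 = 1.59; w = 0.59 - 0.3·(1.59) = 0.113
step 2: grad = 0.113+1 = 1.113; w = 0.113 - 0.3·(1.113) = -0.2209
step 3: grad = -0.2209+1 = 0.7791; w = -0.2209 - 0.3·(0.7791) = -0.45463

-0.45463


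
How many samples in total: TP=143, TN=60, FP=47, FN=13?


Total = TP + TN + FP + FN
= 143 + 60 + 47 + 13
= 263
(Predicted positive: 190, predicted negative: 73)

263


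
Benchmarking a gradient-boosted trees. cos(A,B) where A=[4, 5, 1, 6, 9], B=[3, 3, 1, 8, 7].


A·B = 4·3 + 5·3 + 1·1 + 6·8 + 9·7 = 139
‖A‖ = √159 = 12.6095, ‖B‖ = √132 = 11.4891
cos = 139/(√159·√132) = 139/√20988 = 0.9595

0.9595
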